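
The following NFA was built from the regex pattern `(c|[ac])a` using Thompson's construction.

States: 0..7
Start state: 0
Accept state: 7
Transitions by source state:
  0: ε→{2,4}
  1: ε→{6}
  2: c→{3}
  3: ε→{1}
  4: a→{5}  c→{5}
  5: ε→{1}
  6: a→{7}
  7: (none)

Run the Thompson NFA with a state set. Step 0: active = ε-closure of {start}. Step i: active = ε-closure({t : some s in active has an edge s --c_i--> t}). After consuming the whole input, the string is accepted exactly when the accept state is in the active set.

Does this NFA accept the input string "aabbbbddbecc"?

Answer: REJECT

Steps:
start: ε-closure({0}) = {0,2,4}
'a' @ 1: {1,5,6}
'a' @ 2: {7}  (accept∈set)
'b' @ 3: {}  — dead — no transitions
rest 'bbbddbecc' ignored (set empty)
after full input: {}  (accept=7 not in)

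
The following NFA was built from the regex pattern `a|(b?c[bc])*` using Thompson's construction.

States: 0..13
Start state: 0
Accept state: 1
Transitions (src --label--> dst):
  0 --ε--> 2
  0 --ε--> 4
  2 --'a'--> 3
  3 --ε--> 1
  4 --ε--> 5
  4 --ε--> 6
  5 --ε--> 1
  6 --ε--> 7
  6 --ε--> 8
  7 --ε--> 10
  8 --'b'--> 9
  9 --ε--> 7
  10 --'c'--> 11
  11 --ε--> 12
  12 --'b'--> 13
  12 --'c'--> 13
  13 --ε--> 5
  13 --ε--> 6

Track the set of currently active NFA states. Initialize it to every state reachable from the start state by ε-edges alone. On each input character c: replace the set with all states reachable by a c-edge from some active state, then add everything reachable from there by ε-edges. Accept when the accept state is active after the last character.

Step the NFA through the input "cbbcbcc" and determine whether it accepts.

initial (ε-close {0}): {0,1,2,4,5,6,7,8,10}
'c' @ 1: {11,12}
'b' @ 2: {1,5,6,7,8,10,13}  ✓accept
'b' @ 3: {7,9,10}
'c' @ 4: {11,12}
'b' @ 5: {1,5,6,7,8,10,13}  ✓accept
'c' @ 6: {11,12}
'c' @ 7: {1,5,6,7,8,10,13}  ✓accept
after full input: {1,5,6,7,8,10,13}  (accept=1 in)

Answer: ACCEPT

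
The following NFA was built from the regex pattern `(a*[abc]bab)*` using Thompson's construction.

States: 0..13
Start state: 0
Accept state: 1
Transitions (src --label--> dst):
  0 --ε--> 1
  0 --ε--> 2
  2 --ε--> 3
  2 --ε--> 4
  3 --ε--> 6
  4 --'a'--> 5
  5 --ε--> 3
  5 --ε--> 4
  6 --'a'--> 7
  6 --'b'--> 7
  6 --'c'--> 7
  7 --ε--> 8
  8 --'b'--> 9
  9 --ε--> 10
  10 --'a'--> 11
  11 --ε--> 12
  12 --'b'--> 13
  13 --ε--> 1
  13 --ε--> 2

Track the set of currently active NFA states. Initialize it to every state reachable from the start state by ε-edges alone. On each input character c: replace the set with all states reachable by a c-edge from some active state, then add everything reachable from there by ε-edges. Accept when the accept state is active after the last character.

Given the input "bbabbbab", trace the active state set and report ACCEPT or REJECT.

start: ε-closure({0}) = {0,1,2,3,4,6}
'b' @ 1: {7,8}
'b' @ 2: {9,10}
'a' @ 3: {11,12}
'b' @ 4: {1,2,3,4,6,13}  [accepting]
'b' @ 5: {7,8}
'b' @ 6: {9,10}
'a' @ 7: {11,12}
'b' @ 8: {1,2,3,4,6,13}  [accepting]
final: {1,2,3,4,6,13}; accept 1 in set

Answer: ACCEPT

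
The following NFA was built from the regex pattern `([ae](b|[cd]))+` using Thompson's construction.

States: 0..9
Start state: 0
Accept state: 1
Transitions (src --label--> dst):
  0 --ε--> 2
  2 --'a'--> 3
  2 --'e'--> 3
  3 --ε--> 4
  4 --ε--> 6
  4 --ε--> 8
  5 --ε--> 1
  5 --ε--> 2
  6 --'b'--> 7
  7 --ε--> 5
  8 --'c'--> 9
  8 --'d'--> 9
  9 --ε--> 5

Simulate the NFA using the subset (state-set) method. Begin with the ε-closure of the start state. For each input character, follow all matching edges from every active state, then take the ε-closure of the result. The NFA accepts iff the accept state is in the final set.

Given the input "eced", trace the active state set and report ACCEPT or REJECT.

initial (ε-close {0}): {0,2}
'e' @ 1: {3,4,6,8}
'c' @ 2: {1,2,5,9}  (accept∈set)
'e' @ 3: {3,4,6,8}
'd' @ 4: {1,2,5,9}  (accept∈set)
after full input: {1,2,5,9}  (accept=1 in)

Answer: ACCEPT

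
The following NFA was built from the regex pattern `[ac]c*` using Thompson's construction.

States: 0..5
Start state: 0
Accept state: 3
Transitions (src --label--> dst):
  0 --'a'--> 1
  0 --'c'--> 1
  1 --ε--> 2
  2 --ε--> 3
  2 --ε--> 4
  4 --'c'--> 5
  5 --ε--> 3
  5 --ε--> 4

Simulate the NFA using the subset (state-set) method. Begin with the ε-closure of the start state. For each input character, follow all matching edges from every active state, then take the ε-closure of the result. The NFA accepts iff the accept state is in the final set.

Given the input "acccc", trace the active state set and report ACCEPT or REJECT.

Answer: ACCEPT

Steps:
initial (ε-close {0}): {0}
'a' @ 1: {1,2,3,4}  [accepting]
'c' @ 2: {3,4,5}  [accepting]
'c' @ 3: {3,4,5}  [accepting]
'c' @ 4: {3,4,5}  [accepting]
'c' @ 5: {3,4,5}  [accepting]
after full input: {3,4,5}  (accept=3 in)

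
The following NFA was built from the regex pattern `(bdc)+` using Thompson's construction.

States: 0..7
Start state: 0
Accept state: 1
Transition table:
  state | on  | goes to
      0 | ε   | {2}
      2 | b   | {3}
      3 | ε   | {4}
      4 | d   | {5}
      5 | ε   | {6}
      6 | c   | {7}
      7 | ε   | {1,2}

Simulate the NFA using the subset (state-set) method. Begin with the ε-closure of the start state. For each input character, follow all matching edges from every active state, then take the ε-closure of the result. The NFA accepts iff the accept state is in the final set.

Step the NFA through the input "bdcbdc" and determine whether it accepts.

Answer: ACCEPT

Steps:
start: ε-closure({0}) = {0,2}
'b' @ 1: {3,4}
'd' @ 2: {5,6}
'c' @ 3: {1,2,7}  (accept∈set)
'b' @ 4: {3,4}
'd' @ 5: {5,6}
'c' @ 6: {1,2,7}  (accept∈set)
end set {1,2,7} — state 1 in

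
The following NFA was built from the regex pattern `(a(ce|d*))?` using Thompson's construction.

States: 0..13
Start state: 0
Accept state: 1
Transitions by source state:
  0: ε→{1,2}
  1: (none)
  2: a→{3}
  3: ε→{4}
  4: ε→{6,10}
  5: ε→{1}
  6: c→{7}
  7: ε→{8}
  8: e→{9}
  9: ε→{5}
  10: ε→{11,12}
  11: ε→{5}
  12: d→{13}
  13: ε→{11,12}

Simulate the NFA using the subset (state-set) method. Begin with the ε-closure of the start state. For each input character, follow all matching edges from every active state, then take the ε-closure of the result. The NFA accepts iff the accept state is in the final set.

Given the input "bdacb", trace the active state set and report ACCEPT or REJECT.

Answer: REJECT

Trace:
S₀ = ε-closure({0}) = {0,1,2}
'b' @ 1: {}  — dead — no transitions
rest 'dacb' ignored (set empty)
after full input: {}  (accept=1 not in)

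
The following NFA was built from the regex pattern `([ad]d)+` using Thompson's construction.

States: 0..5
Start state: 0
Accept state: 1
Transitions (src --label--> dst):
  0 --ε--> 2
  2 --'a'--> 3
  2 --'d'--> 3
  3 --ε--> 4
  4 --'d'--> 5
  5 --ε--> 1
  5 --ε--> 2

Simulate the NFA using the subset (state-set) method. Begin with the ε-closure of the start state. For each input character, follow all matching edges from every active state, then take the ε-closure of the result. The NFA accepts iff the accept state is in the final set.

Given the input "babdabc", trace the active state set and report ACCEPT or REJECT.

Answer: REJECT

Steps:
initial (ε-close {0}): {0,2}
'b' @ 1: {}  — state set empty
rest 'abdabc' ignored (set empty)
after full input: {}  (accept=1 not in)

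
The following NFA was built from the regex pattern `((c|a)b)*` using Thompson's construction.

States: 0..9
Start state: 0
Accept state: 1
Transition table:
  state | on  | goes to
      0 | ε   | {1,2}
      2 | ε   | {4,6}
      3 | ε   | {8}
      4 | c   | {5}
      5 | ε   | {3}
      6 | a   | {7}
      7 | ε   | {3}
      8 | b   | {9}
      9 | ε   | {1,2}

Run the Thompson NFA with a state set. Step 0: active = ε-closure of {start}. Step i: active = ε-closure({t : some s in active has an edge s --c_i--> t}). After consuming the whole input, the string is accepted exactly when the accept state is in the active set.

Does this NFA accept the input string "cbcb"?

Answer: ACCEPT

Steps:
initial (ε-close {0}): {0,1,2,4,6}
'c' @ 1: {3,5,8}
'b' @ 2: {1,2,4,6,9}  ✓accept
'c' @ 3: {3,5,8}
'b' @ 4: {1,2,4,6,9}  ✓accept
end set {1,2,4,6,9} — state 1 in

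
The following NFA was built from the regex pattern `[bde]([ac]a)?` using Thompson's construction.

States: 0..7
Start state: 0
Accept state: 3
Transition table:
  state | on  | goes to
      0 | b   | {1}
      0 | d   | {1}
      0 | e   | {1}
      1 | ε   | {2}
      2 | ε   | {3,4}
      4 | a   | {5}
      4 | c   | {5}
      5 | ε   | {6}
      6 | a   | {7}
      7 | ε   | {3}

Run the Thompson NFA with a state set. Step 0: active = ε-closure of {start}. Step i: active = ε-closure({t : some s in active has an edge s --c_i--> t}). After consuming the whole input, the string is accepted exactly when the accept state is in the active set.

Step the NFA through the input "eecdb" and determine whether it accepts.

Answer: REJECT

Trace:
start: ε-closure({0}) = {0}
'e' @ 1: {1,2,3,4}  ✓accept
'e' @ 2: {}  — no active states
rest 'cdb' ignored (set empty)
after full input: {}  (accept=3 not in)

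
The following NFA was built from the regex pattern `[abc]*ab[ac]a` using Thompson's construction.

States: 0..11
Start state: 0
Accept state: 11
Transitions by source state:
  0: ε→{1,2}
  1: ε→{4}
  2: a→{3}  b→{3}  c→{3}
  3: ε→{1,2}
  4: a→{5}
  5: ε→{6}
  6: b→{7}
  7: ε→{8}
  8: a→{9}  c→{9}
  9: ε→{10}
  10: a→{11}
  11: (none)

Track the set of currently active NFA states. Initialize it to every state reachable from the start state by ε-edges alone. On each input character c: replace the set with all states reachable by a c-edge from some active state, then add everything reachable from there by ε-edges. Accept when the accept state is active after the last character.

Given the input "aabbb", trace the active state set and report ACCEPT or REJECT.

Answer: REJECT

Trace:
start: ε-closure({0}) = {0,1,2,4}
'a' @ 1: {1,2,3,4,5,6}
'a' @ 2: {1,2,3,4,5,6}
'b' @ 3: {1,2,3,4,7,8}
'b' @ 4: {1,2,3,4}
'b' @ 5: {1,2,3,4}
end set {1,2,3,4} — state 11 not in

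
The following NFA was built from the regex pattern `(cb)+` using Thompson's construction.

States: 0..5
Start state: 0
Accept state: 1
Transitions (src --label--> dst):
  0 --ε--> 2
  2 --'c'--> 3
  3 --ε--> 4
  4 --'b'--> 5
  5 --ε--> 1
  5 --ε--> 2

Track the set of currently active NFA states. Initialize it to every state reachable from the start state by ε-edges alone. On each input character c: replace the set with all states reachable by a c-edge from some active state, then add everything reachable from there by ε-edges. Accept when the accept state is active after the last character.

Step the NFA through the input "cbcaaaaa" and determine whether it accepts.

start: ε-closure({0}) = {0,2}
'c' @ 1: {3,4}
'b' @ 2: {1,2,5}  [accepting]
'c' @ 3: {3,4}
'a' @ 4: {}  — state set empty
rest 'aaaa' ignored (set empty)
final: {}; accept 1 not in set

Answer: REJECT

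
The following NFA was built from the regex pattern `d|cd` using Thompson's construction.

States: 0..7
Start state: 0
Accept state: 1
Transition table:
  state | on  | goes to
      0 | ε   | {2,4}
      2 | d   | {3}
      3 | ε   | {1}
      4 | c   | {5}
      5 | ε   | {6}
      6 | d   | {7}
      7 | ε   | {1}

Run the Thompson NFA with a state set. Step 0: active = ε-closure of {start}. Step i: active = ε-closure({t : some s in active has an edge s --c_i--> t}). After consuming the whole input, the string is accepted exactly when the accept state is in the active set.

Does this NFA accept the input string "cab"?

Answer: REJECT

Derivation:
S₀ = ε-closure({0}) = {0,2,4}
'c' @ 1: {5,6}
'a' @ 2: {}  — no active states
rest 'b' ignored (set empty)
after full input: {}  (accept=1 not in)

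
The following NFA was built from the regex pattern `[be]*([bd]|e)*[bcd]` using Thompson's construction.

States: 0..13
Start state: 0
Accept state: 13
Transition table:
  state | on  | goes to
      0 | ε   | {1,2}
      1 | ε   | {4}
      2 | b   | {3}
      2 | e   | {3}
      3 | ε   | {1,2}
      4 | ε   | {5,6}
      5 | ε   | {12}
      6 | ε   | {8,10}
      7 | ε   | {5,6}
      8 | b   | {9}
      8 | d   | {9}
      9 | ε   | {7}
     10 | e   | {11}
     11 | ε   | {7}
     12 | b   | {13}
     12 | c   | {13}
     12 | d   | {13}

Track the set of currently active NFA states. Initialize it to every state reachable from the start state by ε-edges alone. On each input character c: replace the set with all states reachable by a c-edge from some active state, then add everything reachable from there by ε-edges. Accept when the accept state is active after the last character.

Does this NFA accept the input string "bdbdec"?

Answer: ACCEPT

Derivation:
start: ε-closure({0}) = {0,1,2,4,5,6,8,10,12}
'b' @ 1: {1,2,3,4,5,6,7,8,9,10,12,13}  [accepting]
'd' @ 2: {5,6,7,8,9,10,12,13}  [accepting]
'b' @ 3: {5,6,7,8,9,10,12,13}  [accepting]
'd' @ 4: {5,6,7,8,9,10,12,13}  [accepting]
'e' @ 5: {5,6,7,8,10,11,12}
'c' @ 6: {13}  [accepting]
end set {13} — state 13 in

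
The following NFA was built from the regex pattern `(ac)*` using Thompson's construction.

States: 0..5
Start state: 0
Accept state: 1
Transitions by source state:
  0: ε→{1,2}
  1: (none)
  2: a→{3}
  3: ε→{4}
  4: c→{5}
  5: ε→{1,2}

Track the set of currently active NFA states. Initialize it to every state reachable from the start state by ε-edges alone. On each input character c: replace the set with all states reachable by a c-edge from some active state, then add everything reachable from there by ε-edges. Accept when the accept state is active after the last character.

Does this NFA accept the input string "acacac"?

S₀ = ε-closure({0}) = {0,1,2}
'a' @ 1: {3,4}
'c' @ 2: {1,2,5}  [accepting]
'a' @ 3: {3,4}
'c' @ 4: {1,2,5}  [accepting]
'a' @ 5: {3,4}
'c' @ 6: {1,2,5}  [accepting]
end set {1,2,5} — state 1 in

Answer: ACCEPT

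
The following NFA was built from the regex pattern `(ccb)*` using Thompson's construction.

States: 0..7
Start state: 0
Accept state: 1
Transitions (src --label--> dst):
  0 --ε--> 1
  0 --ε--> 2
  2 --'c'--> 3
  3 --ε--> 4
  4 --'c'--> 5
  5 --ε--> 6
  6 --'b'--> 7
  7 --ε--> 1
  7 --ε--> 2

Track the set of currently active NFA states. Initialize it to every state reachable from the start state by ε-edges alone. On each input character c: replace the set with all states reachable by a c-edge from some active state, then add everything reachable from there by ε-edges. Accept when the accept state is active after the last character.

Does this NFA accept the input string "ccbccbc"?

Answer: REJECT

Trace:
start: ε-closure({0}) = {0,1,2}
'c' @ 1: {3,4}
'c' @ 2: {5,6}
'b' @ 3: {1,2,7}  ✓accept
'c' @ 4: {3,4}
'c' @ 5: {5,6}
'b' @ 6: {1,2,7}  ✓accept
'c' @ 7: {3,4}
after full input: {3,4}  (accept=1 not in)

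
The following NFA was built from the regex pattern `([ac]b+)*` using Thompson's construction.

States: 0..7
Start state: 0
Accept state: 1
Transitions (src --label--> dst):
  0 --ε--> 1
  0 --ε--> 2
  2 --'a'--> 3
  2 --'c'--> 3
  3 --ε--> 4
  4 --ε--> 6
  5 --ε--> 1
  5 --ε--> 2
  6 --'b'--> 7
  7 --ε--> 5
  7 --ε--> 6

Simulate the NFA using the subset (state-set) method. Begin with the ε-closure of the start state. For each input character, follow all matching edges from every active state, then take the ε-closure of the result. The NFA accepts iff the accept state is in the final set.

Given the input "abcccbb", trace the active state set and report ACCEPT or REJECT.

start: ε-closure({0}) = {0,1,2}
'a' @ 1: {3,4,6}
'b' @ 2: {1,2,5,6,7}  ✓accept
'c' @ 3: {3,4,6}
'c' @ 4: {}  — no active states
rest 'cbb' ignored (set empty)
after full input: {}  (accept=1 not in)

Answer: REJECT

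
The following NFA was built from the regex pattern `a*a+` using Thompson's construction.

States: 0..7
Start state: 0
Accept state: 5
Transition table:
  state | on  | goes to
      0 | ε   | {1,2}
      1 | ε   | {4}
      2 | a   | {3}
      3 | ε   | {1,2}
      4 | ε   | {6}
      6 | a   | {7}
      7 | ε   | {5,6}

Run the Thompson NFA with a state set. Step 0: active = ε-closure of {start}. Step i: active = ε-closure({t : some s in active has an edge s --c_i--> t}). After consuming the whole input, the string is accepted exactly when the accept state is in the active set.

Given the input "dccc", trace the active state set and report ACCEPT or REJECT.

Answer: REJECT

Trace:
S₀ = ε-closure({0}) = {0,1,2,4,6}
'd' @ 1: {}  — no active states
rest 'ccc' ignored (set empty)
after full input: {}  (accept=5 not in)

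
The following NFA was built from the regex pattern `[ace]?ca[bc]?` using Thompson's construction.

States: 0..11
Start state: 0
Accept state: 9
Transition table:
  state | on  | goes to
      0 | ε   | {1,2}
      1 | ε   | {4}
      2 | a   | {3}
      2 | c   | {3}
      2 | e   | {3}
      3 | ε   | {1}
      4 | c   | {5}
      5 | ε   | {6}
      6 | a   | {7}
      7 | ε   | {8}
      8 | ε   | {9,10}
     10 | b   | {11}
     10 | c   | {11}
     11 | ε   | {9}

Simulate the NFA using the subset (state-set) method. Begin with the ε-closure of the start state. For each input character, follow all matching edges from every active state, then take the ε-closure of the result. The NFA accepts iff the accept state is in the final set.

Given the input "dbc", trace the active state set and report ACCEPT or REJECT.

Answer: REJECT

Derivation:
start: ε-closure({0}) = {0,1,2,4}
'd' @ 1: {}  — no active states
rest 'bc' ignored (set empty)
final: {}; accept 9 not in set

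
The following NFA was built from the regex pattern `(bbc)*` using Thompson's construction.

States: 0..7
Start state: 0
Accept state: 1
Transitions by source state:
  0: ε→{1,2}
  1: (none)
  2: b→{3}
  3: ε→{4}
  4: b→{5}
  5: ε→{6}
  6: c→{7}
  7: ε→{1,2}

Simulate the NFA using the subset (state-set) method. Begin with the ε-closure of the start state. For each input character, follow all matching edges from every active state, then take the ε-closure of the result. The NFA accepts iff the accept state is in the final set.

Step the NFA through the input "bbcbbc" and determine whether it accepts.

Answer: ACCEPT

Trace:
S₀ = ε-closure({0}) = {0,1,2}
'b' @ 1: {3,4}
'b' @ 2: {5,6}
'c' @ 3: {1,2,7}  ✓accept
'b' @ 4: {3,4}
'b' @ 5: {5,6}
'c' @ 6: {1,2,7}  ✓accept
final: {1,2,7}; accept 1 in set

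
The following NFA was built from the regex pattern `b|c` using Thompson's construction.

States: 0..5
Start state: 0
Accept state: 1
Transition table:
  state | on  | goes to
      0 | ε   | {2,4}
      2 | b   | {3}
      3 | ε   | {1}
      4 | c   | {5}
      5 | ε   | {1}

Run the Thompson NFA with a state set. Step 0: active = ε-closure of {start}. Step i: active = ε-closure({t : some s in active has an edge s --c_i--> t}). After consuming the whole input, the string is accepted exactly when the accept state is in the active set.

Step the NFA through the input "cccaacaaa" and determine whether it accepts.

Answer: REJECT

Trace:
S₀ = ε-closure({0}) = {0,2,4}
'c' @ 1: {1,5}  (accept∈set)
'c' @ 2: {}  — dead — no transitions
rest 'caacaaa' ignored (set empty)
final: {}; accept 1 not in set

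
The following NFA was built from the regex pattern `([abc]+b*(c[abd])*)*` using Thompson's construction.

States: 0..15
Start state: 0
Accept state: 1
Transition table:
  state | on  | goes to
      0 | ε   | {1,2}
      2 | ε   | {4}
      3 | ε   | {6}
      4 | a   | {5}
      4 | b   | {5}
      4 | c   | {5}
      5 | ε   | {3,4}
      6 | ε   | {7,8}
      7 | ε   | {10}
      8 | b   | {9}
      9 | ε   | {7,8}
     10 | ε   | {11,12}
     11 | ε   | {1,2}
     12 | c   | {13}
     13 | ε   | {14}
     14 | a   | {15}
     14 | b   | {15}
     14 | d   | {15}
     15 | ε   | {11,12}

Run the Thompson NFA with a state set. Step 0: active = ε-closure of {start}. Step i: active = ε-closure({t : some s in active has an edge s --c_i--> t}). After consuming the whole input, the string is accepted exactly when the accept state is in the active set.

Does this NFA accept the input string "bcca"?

initial (ε-close {0}): {0,1,2,4}
'b' @ 1: {1,2,3,4,5,6,7,8,10,11,12}  [accepting]
'c' @ 2: {1,2,3,4,5,6,7,8,10,11,12,13,14}  [accepting]
'c' @ 3: {1,2,3,4,5,6,7,8,10,11,12,13,14}  [accepting]
'a' @ 4: {1,2,3,4,5,6,7,8,10,11,12,15}  [accepting]
end set {1,2,3,4,5,6,7,8,10,11,12,15} — state 1 in

Answer: ACCEPT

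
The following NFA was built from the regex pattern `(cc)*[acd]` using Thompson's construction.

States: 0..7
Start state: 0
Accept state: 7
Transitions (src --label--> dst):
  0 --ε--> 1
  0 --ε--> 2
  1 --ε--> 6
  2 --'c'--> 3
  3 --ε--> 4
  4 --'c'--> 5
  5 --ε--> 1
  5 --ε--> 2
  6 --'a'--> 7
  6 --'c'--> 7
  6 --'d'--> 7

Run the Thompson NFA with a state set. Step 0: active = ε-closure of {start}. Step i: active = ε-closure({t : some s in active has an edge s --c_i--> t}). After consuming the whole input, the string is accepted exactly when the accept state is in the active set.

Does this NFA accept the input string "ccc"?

Answer: ACCEPT

Steps:
start: ε-closure({0}) = {0,1,2,6}
'c' @ 1: {3,4,7}  (accept∈set)
'c' @ 2: {1,2,5,6}
'c' @ 3: {3,4,7}  (accept∈set)
after full input: {3,4,7}  (accept=7 in)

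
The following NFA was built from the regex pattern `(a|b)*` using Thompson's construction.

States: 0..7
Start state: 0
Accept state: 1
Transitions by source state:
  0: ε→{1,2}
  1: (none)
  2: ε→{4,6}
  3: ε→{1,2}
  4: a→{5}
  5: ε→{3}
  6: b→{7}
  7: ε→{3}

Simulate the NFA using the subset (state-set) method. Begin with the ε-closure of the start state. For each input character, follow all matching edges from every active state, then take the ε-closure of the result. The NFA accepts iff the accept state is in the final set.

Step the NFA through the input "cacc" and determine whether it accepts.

Answer: REJECT

Steps:
S₀ = ε-closure({0}) = {0,1,2,4,6}
'c' @ 1: {}  — dead — no transitions
rest 'acc' ignored (set empty)
final: {}; accept 1 not in set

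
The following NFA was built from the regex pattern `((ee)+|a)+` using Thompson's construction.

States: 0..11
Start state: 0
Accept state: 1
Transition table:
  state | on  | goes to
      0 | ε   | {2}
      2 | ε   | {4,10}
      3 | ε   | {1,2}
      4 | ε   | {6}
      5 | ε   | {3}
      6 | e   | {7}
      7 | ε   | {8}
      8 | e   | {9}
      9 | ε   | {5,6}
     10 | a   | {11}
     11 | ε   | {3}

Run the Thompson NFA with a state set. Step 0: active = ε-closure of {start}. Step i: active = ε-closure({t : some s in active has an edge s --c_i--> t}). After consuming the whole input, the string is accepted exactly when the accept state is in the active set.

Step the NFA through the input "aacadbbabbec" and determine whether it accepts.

Answer: REJECT

Derivation:
start: ε-closure({0}) = {0,2,4,6,10}
'a' @ 1: {1,2,3,4,6,10,11}  [accepting]
'a' @ 2: {1,2,3,4,6,10,11}  [accepting]
'c' @ 3: {}  — dead — no transitions
rest 'adbbabbec' ignored (set empty)
after full input: {}  (accept=1 not in)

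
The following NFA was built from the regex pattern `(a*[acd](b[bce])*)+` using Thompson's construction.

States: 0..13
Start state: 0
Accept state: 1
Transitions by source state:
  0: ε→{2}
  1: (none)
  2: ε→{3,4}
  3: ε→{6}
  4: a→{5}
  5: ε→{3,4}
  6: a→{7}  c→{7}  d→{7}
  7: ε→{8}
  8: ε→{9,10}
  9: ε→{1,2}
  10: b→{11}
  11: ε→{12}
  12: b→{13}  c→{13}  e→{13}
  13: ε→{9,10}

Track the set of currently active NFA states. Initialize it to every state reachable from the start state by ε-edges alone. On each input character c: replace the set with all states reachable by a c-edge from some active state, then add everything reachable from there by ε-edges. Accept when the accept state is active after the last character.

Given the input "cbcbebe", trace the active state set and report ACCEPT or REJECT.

start: ε-closure({0}) = {0,2,3,4,6}
'c' @ 1: {1,2,3,4,6,7,8,9,10}  (accept∈set)
'b' @ 2: {11,12}
'c' @ 3: {1,2,3,4,6,9,10,13}  (accept∈set)
'b' @ 4: {11,12}
'e' @ 5: {1,2,3,4,6,9,10,13}  (accept∈set)
'b' @ 6: {11,12}
'e' @ 7: {1,2,3,4,6,9,10,13}  (accept∈set)
final: {1,2,3,4,6,9,10,13}; accept 1 in set

Answer: ACCEPT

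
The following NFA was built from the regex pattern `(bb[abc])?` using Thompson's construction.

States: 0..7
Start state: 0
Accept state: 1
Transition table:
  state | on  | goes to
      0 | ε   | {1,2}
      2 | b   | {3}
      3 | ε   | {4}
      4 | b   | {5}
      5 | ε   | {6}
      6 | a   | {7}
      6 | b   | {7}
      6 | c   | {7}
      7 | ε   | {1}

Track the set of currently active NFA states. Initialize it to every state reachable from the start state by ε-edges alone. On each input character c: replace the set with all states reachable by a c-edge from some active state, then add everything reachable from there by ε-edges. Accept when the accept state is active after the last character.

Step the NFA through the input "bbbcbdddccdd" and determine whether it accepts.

Answer: REJECT

Derivation:
start: ε-closure({0}) = {0,1,2}
'b' @ 1: {3,4}
'b' @ 2: {5,6}
'b' @ 3: {1,7}  (accept∈set)
'c' @ 4: {}  — dead — no transitions
rest 'bdddccdd' ignored (set empty)
after full input: {}  (accept=1 not in)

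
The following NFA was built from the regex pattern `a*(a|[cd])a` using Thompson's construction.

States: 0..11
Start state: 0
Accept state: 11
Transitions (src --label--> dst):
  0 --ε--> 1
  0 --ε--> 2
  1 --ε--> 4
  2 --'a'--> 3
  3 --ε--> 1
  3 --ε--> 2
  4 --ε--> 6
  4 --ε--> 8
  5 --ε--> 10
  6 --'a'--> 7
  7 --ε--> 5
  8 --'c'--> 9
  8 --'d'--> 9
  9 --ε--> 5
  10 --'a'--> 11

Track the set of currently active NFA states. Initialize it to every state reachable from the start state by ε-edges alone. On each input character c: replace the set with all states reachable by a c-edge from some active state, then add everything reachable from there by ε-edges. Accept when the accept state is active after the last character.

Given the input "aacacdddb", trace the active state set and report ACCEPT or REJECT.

start: ε-closure({0}) = {0,1,2,4,6,8}
'a' @ 1: {1,2,3,4,5,6,7,8,10}
'a' @ 2: {1,2,3,4,5,6,7,8,10,11}  ✓accept
'c' @ 3: {5,9,10}
'a' @ 4: {11}  ✓accept
'c' @ 5: {}  — no active states
rest 'dddb' ignored (set empty)
after full input: {}  (accept=11 not in)

Answer: REJECT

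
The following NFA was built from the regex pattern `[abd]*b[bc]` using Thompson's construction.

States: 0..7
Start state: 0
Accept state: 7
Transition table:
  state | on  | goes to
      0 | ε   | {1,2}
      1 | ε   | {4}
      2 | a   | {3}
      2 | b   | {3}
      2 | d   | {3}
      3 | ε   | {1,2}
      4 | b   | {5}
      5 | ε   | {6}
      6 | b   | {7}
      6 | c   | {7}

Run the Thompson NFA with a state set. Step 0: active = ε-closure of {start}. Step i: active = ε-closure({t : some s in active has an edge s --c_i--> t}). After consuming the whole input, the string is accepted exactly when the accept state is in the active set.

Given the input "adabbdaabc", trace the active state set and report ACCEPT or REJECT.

Answer: ACCEPT

Steps:
initial (ε-close {0}): {0,1,2,4}
'a' @ 1: {1,2,3,4}
'd' @ 2: {1,2,3,4}
'a' @ 3: {1,2,3,4}
'b' @ 4: {1,2,3,4,5,6}
'b' @ 5: {1,2,3,4,5,6,7}  ✓accept
'd' @ 6: {1,2,3,4}
'a' @ 7: {1,2,3,4}
'a' @ 8: {1,2,3,4}
'b' @ 9: {1,2,3,4,5,6}
'c' @ 10: {7}  ✓accept
end set {7} — state 7 in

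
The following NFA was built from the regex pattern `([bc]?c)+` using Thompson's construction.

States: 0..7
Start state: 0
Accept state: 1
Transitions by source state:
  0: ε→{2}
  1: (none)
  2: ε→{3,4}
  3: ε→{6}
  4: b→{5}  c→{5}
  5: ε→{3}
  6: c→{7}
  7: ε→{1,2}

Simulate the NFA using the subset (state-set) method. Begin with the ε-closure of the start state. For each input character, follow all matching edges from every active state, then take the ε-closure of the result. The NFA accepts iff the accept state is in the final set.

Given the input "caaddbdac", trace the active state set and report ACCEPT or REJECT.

S₀ = ε-closure({0}) = {0,2,3,4,6}
'c' @ 1: {1,2,3,4,5,6,7}  (accept∈set)
'a' @ 2: {}  — no active states
rest 'addbdac' ignored (set empty)
end set {} — state 1 not in

Answer: REJECT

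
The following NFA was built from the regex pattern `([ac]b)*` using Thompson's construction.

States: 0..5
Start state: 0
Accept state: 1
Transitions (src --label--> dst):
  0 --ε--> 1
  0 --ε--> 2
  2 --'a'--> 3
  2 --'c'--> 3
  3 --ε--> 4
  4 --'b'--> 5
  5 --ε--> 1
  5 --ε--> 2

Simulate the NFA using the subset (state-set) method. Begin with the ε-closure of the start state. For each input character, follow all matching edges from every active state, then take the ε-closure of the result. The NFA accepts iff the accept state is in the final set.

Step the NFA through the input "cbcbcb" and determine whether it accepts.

Answer: ACCEPT

Derivation:
start: ε-closure({0}) = {0,1,2}
'c' @ 1: {3,4}
'b' @ 2: {1,2,5}  ✓accept
'c' @ 3: {3,4}
'b' @ 4: {1,2,5}  ✓accept
'c' @ 5: {3,4}
'b' @ 6: {1,2,5}  ✓accept
end set {1,2,5} — state 1 in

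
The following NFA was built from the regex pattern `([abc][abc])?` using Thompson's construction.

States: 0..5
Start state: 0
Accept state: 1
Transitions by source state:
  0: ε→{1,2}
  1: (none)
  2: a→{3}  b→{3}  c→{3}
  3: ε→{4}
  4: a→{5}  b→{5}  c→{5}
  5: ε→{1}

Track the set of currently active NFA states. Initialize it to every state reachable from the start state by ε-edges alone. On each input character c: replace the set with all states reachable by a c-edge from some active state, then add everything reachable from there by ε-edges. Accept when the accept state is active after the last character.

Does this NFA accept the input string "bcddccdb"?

S₀ = ε-closure({0}) = {0,1,2}
'b' @ 1: {3,4}
'c' @ 2: {1,5}  [accepting]
'd' @ 3: {}  — state set empty
rest 'dccdb' ignored (set empty)
final: {}; accept 1 not in set

Answer: REJECT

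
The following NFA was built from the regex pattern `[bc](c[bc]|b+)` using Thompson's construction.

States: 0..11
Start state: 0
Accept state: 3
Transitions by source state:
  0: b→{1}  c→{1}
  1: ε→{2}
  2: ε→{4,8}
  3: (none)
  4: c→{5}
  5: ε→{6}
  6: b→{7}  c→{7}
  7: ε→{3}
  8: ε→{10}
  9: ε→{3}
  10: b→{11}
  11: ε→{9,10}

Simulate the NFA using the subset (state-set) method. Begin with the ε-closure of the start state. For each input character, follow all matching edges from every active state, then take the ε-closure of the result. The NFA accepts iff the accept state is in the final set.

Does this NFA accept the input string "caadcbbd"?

Answer: REJECT

Trace:
S₀ = ε-closure({0}) = {0}
'c' @ 1: {1,2,4,8,10}
'a' @ 2: {}  — no active states
rest 'adcbbd' ignored (set empty)
after full input: {}  (accept=3 not in)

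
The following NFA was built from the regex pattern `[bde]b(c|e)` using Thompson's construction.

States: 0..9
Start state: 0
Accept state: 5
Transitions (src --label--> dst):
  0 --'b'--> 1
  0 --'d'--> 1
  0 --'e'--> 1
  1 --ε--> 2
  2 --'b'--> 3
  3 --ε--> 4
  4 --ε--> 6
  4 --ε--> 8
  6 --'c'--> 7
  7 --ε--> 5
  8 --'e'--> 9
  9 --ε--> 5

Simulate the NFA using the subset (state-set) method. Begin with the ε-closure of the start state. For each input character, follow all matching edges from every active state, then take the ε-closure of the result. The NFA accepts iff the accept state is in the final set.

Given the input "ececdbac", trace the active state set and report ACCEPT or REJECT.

start: ε-closure({0}) = {0}
'e' @ 1: {1,2}
'c' @ 2: {}  — dead — no transitions
rest 'ecdbac' ignored (set empty)
end set {} — state 5 not in

Answer: REJECT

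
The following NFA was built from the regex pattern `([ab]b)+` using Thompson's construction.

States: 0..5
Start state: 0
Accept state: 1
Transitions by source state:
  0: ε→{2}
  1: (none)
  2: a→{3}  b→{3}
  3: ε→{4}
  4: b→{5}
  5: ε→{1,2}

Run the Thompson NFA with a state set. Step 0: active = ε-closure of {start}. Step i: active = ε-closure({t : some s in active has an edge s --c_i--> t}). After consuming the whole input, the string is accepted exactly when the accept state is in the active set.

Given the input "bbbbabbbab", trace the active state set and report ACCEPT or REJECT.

Answer: ACCEPT

Derivation:
initial (ε-close {0}): {0,2}
'b' @ 1: {3,4}
'b' @ 2: {1,2,5}  (accept∈set)
'b' @ 3: {3,4}
'b' @ 4: {1,2,5}  (accept∈set)
'a' @ 5: {3,4}
'b' @ 6: {1,2,5}  (accept∈set)
'b' @ 7: {3,4}
'b' @ 8: {1,2,5}  (accept∈set)
'a' @ 9: {3,4}
'b' @ 10: {1,2,5}  (accept∈set)
final: {1,2,5}; accept 1 in set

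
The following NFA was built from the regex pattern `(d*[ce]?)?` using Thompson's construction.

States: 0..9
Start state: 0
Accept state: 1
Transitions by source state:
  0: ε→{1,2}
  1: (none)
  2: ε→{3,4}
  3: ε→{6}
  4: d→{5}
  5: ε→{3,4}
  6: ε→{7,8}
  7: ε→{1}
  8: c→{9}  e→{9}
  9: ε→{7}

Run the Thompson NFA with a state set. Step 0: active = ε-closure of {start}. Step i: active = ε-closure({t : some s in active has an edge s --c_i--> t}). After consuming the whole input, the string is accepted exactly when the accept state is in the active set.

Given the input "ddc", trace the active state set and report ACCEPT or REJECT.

Answer: ACCEPT

Trace:
start: ε-closure({0}) = {0,1,2,3,4,6,7,8}
'd' @ 1: {1,3,4,5,6,7,8}  ✓accept
'd' @ 2: {1,3,4,5,6,7,8}  ✓accept
'c' @ 3: {1,7,9}  ✓accept
final: {1,7,9}; accept 1 in set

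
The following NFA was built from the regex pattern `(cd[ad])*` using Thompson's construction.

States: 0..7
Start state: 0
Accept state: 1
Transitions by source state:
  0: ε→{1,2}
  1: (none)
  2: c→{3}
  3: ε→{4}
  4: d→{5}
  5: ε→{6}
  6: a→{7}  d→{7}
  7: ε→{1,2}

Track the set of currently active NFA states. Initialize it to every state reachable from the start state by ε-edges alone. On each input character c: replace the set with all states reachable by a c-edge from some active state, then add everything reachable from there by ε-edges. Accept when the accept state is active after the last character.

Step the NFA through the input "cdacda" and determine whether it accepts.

S₀ = ε-closure({0}) = {0,1,2}
'c' @ 1: {3,4}
'd' @ 2: {5,6}
'a' @ 3: {1,2,7}  [accepting]
'c' @ 4: {3,4}
'd' @ 5: {5,6}
'a' @ 6: {1,2,7}  [accepting]
final: {1,2,7}; accept 1 in set

Answer: ACCEPT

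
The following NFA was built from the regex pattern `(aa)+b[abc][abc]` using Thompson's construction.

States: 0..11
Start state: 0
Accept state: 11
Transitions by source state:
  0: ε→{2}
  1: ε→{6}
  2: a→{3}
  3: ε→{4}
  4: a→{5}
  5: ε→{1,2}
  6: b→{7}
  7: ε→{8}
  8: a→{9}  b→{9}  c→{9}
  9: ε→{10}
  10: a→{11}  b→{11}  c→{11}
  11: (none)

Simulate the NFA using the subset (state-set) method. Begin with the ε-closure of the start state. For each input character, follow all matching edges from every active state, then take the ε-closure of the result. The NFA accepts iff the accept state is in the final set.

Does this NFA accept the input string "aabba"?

Answer: ACCEPT

Trace:
S₀ = ε-closure({0}) = {0,2}
'a' @ 1: {3,4}
'a' @ 2: {1,2,5,6}
'b' @ 3: {7,8}
'b' @ 4: {9,10}
'a' @ 5: {11}  [accepting]
after full input: {11}  (accept=11 in)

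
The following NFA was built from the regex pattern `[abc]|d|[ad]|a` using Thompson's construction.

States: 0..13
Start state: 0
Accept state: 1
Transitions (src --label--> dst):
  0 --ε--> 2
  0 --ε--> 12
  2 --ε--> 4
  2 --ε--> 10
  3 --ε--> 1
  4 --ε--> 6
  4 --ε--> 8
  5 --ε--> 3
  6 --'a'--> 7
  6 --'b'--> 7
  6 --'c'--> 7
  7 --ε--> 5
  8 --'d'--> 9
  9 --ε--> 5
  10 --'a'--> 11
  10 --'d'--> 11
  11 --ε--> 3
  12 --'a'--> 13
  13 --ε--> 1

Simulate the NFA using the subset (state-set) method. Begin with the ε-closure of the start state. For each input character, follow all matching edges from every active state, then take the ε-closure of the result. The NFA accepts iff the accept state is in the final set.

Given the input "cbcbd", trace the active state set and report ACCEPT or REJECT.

start: ε-closure({0}) = {0,2,4,6,8,10,12}
'c' @ 1: {1,3,5,7}  [accepting]
'b' @ 2: {}  — no active states
rest 'cbd' ignored (set empty)
final: {}; accept 1 not in set

Answer: REJECT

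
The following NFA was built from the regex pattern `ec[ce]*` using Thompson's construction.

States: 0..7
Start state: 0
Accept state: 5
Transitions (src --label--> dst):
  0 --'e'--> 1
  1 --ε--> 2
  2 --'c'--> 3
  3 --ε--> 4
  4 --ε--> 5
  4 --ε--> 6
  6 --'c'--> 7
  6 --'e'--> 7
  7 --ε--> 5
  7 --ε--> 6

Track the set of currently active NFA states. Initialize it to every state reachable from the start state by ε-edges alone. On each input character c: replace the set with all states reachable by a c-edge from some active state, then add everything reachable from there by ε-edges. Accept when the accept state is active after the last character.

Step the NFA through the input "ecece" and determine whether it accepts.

S₀ = ε-closure({0}) = {0}
'e' @ 1: {1,2}
'c' @ 2: {3,4,5,6}  ✓accept
'e' @ 3: {5,6,7}  ✓accept
'c' @ 4: {5,6,7}  ✓accept
'e' @ 5: {5,6,7}  ✓accept
after full input: {5,6,7}  (accept=5 in)

Answer: ACCEPT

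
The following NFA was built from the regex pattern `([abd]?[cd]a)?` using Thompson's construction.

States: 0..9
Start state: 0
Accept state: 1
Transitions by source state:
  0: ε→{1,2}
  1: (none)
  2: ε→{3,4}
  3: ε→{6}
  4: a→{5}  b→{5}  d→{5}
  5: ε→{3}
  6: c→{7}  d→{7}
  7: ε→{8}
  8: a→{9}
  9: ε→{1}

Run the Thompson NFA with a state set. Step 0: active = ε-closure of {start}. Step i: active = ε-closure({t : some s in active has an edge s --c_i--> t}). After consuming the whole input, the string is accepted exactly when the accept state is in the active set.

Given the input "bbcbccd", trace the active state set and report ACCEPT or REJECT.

initial (ε-close {0}): {0,1,2,3,4,6}
'b' @ 1: {3,5,6}
'b' @ 2: {}  — dead — no transitions
rest 'cbccd' ignored (set empty)
end set {} — state 1 not in

Answer: REJECT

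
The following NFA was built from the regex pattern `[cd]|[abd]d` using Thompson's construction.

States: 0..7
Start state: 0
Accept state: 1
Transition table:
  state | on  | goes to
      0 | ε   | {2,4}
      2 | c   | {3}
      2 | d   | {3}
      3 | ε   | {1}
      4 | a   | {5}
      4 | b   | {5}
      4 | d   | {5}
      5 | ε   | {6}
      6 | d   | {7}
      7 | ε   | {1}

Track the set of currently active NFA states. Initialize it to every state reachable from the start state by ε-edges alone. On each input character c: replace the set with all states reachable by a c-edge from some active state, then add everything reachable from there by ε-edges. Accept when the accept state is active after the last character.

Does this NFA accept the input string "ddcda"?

Answer: REJECT

Trace:
initial (ε-close {0}): {0,2,4}
'd' @ 1: {1,3,5,6}  [accepting]
'd' @ 2: {1,7}  [accepting]
'c' @ 3: {}  — dead — no transitions
rest 'da' ignored (set empty)
final: {}; accept 1 not in set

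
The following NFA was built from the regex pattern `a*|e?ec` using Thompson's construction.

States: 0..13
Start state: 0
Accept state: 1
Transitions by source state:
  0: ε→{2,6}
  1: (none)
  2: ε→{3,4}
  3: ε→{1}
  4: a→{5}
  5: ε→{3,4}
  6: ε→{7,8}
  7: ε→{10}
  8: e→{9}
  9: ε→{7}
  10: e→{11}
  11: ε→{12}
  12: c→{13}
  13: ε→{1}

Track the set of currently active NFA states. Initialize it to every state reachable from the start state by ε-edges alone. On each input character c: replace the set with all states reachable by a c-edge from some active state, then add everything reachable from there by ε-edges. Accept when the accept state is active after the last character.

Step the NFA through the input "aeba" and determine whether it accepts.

Answer: REJECT

Steps:
S₀ = ε-closure({0}) = {0,1,2,3,4,6,7,8,10}
'a' @ 1: {1,3,4,5}  (accept∈set)
'e' @ 2: {}  — dead — no transitions
rest 'ba' ignored (set empty)
final: {}; accept 1 not in set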